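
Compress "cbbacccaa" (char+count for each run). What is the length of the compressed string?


Input: cbbacccaa
Runs:
  'c' x 1 => "c1"
  'b' x 2 => "b2"
  'a' x 1 => "a1"
  'c' x 3 => "c3"
  'a' x 2 => "a2"
Compressed: "c1b2a1c3a2"
Compressed length: 10

10


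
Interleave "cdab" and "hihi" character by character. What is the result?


Interleaving "cdab" and "hihi":
  Position 0: 'c' from first, 'h' from second => "ch"
  Position 1: 'd' from first, 'i' from second => "di"
  Position 2: 'a' from first, 'h' from second => "ah"
  Position 3: 'b' from first, 'i' from second => "bi"
Result: chdiahbi

chdiahbi


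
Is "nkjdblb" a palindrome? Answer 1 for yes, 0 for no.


Input: nkjdblb
Reversed: blbdjkn
  Compare pos 0 ('n') with pos 6 ('b'): MISMATCH
  Compare pos 1 ('k') with pos 5 ('l'): MISMATCH
  Compare pos 2 ('j') with pos 4 ('b'): MISMATCH
Result: not a palindrome

0


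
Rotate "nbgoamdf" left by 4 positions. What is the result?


Input: "nbgoamdf", rotate left by 4
First 4 characters: "nbgo"
Remaining characters: "amdf"
Concatenate remaining + first: "amdf" + "nbgo" = "amdfnbgo"

amdfnbgo


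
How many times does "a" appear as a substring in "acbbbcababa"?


Searching for "a" in "acbbbcababa"
Scanning each position:
  Position 0: "a" => MATCH
  Position 1: "c" => no
  Position 2: "b" => no
  Position 3: "b" => no
  Position 4: "b" => no
  Position 5: "c" => no
  Position 6: "a" => MATCH
  Position 7: "b" => no
  Position 8: "a" => MATCH
  Position 9: "b" => no
  Position 10: "a" => MATCH
Total occurrences: 4

4


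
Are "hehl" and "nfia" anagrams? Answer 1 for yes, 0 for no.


Strings: "hehl", "nfia"
Sorted first:  ehhl
Sorted second: afin
Differ at position 0: 'e' vs 'a' => not anagrams

0


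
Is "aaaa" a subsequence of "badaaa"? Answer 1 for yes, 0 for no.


Check if "aaaa" is a subsequence of "badaaa"
Greedy scan:
  Position 0 ('b'): no match needed
  Position 1 ('a'): matches sub[0] = 'a'
  Position 2 ('d'): no match needed
  Position 3 ('a'): matches sub[1] = 'a'
  Position 4 ('a'): matches sub[2] = 'a'
  Position 5 ('a'): matches sub[3] = 'a'
All 4 characters matched => is a subsequence

1


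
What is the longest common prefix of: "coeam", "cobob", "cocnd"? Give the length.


Words: coeam, cobob, cocnd
  Position 0: all 'c' => match
  Position 1: all 'o' => match
  Position 2: ('e', 'b', 'c') => mismatch, stop
LCP = "co" (length 2)

2


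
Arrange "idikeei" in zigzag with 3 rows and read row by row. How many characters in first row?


Zigzag "idikeei" into 3 rows:
Placing characters:
  'i' => row 0
  'd' => row 1
  'i' => row 2
  'k' => row 1
  'e' => row 0
  'e' => row 1
  'i' => row 2
Rows:
  Row 0: "ie"
  Row 1: "dke"
  Row 2: "ii"
First row length: 2

2


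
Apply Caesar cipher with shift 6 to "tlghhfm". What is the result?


Caesar cipher: shift "tlghhfm" by 6
  't' (pos 19) + 6 = pos 25 = 'z'
  'l' (pos 11) + 6 = pos 17 = 'r'
  'g' (pos 6) + 6 = pos 12 = 'm'
  'h' (pos 7) + 6 = pos 13 = 'n'
  'h' (pos 7) + 6 = pos 13 = 'n'
  'f' (pos 5) + 6 = pos 11 = 'l'
  'm' (pos 12) + 6 = pos 18 = 's'
Result: zrmnnls

zrmnnls


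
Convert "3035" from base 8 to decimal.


Input: "3035" in base 8
Positional expansion:
  Digit '3' (value 3) x 8^3 = 1536
  Digit '0' (value 0) x 8^2 = 0
  Digit '3' (value 3) x 8^1 = 24
  Digit '5' (value 5) x 8^0 = 5
Sum = 1565

1565


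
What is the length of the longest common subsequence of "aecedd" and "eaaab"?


LCS of "aecedd" and "eaaab"
DP table:
           e    a    a    a    b
      0    0    0    0    0    0
  a   0    0    1    1    1    1
  e   0    1    1    1    1    1
  c   0    1    1    1    1    1
  e   0    1    1    1    1    1
  d   0    1    1    1    1    1
  d   0    1    1    1    1    1
LCS length = dp[6][5] = 1

1


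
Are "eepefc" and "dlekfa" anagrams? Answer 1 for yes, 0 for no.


Strings: "eepefc", "dlekfa"
Sorted first:  ceeefp
Sorted second: adefkl
Differ at position 0: 'c' vs 'a' => not anagrams

0


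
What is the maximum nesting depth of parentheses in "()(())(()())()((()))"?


Input: "()(())(()())()((()))"
Tracking depth:
  Position 0 '(': depth becomes 1
  Position 1 ')': depth becomes 0
  Position 2 '(': depth becomes 1
  Position 3 '(': depth becomes 2
  Position 4 ')': depth becomes 1
  Position 5 ')': depth becomes 0
  Position 6 '(': depth becomes 1
  Position 7 '(': depth becomes 2
  Position 8 ')': depth becomes 1
  Position 9 '(': depth becomes 2
  Position 10 ')': depth becomes 1
  Position 11 ')': depth becomes 0
  Position 12 '(': depth becomes 1
  Position 13 ')': depth becomes 0
  Position 14 '(': depth becomes 1
  Position 15 '(': depth becomes 2
  Position 16 '(': depth becomes 3
  Position 17 ')': depth becomes 2
  Position 18 ')': depth becomes 1
  Position 19 ')': depth becomes 0
Maximum depth reached: 3

3


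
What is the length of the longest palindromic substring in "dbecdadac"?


Input: "dbecdadac"
Checking substrings for palindromes:
  [4:7] "dad" (len 3) => palindrome
  [5:8] "ada" (len 3) => palindrome
Longest palindromic substring: "dad" with length 3

3


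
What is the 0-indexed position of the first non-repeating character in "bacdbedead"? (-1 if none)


Input: bacdbedead
Character frequencies:
  'a': 2
  'b': 2
  'c': 1
  'd': 3
  'e': 2
Scanning left to right for freq == 1:
  Position 0 ('b'): freq=2, skip
  Position 1 ('a'): freq=2, skip
  Position 2 ('c'): unique! => answer = 2

2


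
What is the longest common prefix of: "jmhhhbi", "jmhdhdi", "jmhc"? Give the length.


Words: jmhhhbi, jmhdhdi, jmhc
  Position 0: all 'j' => match
  Position 1: all 'm' => match
  Position 2: all 'h' => match
  Position 3: ('h', 'd', 'c') => mismatch, stop
LCP = "jmh" (length 3)

3


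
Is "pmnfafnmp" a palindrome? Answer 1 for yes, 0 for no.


Input: pmnfafnmp
Reversed: pmnfafnmp
  Compare pos 0 ('p') with pos 8 ('p'): match
  Compare pos 1 ('m') with pos 7 ('m'): match
  Compare pos 2 ('n') with pos 6 ('n'): match
  Compare pos 3 ('f') with pos 5 ('f'): match
Result: palindrome

1


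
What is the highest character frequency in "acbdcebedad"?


Input: acbdcebedad
Character counts:
  'a': 2
  'b': 2
  'c': 2
  'd': 3
  'e': 2
Maximum frequency: 3

3


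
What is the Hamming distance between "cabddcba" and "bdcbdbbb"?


Comparing "cabddcba" and "bdcbdbbb" position by position:
  Position 0: 'c' vs 'b' => differ
  Position 1: 'a' vs 'd' => differ
  Position 2: 'b' vs 'c' => differ
  Position 3: 'd' vs 'b' => differ
  Position 4: 'd' vs 'd' => same
  Position 5: 'c' vs 'b' => differ
  Position 6: 'b' vs 'b' => same
  Position 7: 'a' vs 'b' => differ
Total differences (Hamming distance): 6

6


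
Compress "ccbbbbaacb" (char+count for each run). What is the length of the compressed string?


Input: ccbbbbaacb
Runs:
  'c' x 2 => "c2"
  'b' x 4 => "b4"
  'a' x 2 => "a2"
  'c' x 1 => "c1"
  'b' x 1 => "b1"
Compressed: "c2b4a2c1b1"
Compressed length: 10

10


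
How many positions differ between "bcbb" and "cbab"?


Comparing "bcbb" and "cbab" position by position:
  Position 0: 'b' vs 'c' => DIFFER
  Position 1: 'c' vs 'b' => DIFFER
  Position 2: 'b' vs 'a' => DIFFER
  Position 3: 'b' vs 'b' => same
Positions that differ: 3

3


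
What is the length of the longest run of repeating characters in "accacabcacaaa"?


Input: "accacabcacaaa"
Scanning for longest run:
  Position 1 ('c'): new char, reset run to 1
  Position 2 ('c'): continues run of 'c', length=2
  Position 3 ('a'): new char, reset run to 1
  Position 4 ('c'): new char, reset run to 1
  Position 5 ('a'): new char, reset run to 1
  Position 6 ('b'): new char, reset run to 1
  Position 7 ('c'): new char, reset run to 1
  Position 8 ('a'): new char, reset run to 1
  Position 9 ('c'): new char, reset run to 1
  Position 10 ('a'): new char, reset run to 1
  Position 11 ('a'): continues run of 'a', length=2
  Position 12 ('a'): continues run of 'a', length=3
Longest run: 'a' with length 3

3


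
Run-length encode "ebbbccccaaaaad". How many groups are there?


Input: ebbbccccaaaaad
Scanning for consecutive runs:
  Group 1: 'e' x 1 (positions 0-0)
  Group 2: 'b' x 3 (positions 1-3)
  Group 3: 'c' x 4 (positions 4-7)
  Group 4: 'a' x 5 (positions 8-12)
  Group 5: 'd' x 1 (positions 13-13)
Total groups: 5

5


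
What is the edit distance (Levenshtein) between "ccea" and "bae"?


Computing edit distance: "ccea" -> "bae"
DP table:
           b    a    e
      0    1    2    3
  c   1    1    2    3
  c   2    2    2    3
  e   3    3    3    2
  a   4    4    3    3
Edit distance = dp[4][3] = 3

3


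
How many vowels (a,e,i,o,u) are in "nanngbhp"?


Input: nanngbhp
Checking each character:
  'n' at position 0: consonant
  'a' at position 1: vowel (running total: 1)
  'n' at position 2: consonant
  'n' at position 3: consonant
  'g' at position 4: consonant
  'b' at position 5: consonant
  'h' at position 6: consonant
  'p' at position 7: consonant
Total vowels: 1

1


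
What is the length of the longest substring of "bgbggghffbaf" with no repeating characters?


Input: "bgbggghffbaf"
Sliding window (track last position of each char):
  Position 0 ('b'): window [0,0] length 1 -- new best
  Position 1 ('g'): window [0,1] length 2 -- new best
  Position 2 ('b'): repeat (last at 0), move window start to 1
  Position 2 ('b'): window [1,2] length 2
  Position 3 ('g'): repeat (last at 1), move window start to 2
  Position 3 ('g'): window [2,3] length 2
  Position 4 ('g'): repeat (last at 3), move window start to 4
  Position 4 ('g'): window [4,4] length 1
  Position 5 ('g'): repeat (last at 4), move window start to 5
  Position 5 ('g'): window [5,5] length 1
  Position 6 ('h'): window [5,6] length 2
  Position 7 ('f'): window [5,7] length 3 -- new best
  Position 8 ('f'): repeat (last at 7), move window start to 8
  Position 8 ('f'): window [8,8] length 1
  Position 9 ('b'): window [8,9] length 2
  Position 10 ('a'): window [8,10] length 3
  Position 11 ('f'): repeat (last at 8), move window start to 9
  Position 11 ('f'): window [9,11] length 3
Longest substring with no repeats: "ghf" with length 3

3


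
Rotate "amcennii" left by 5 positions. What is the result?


Input: "amcennii", rotate left by 5
First 5 characters: "amcen"
Remaining characters: "nii"
Concatenate remaining + first: "nii" + "amcen" = "niiamcen"

niiamcen


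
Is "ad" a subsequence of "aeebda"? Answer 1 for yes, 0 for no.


Check if "ad" is a subsequence of "aeebda"
Greedy scan:
  Position 0 ('a'): matches sub[0] = 'a'
  Position 1 ('e'): no match needed
  Position 2 ('e'): no match needed
  Position 3 ('b'): no match needed
  Position 4 ('d'): matches sub[1] = 'd'
  Position 5 ('a'): no match needed
All 2 characters matched => is a subsequence

1


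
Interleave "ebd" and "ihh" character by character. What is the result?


Interleaving "ebd" and "ihh":
  Position 0: 'e' from first, 'i' from second => "ei"
  Position 1: 'b' from first, 'h' from second => "bh"
  Position 2: 'd' from first, 'h' from second => "dh"
Result: eibhdh

eibhdh


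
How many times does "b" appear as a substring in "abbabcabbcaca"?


Searching for "b" in "abbabcabbcaca"
Scanning each position:
  Position 0: "a" => no
  Position 1: "b" => MATCH
  Position 2: "b" => MATCH
  Position 3: "a" => no
  Position 4: "b" => MATCH
  Position 5: "c" => no
  Position 6: "a" => no
  Position 7: "b" => MATCH
  Position 8: "b" => MATCH
  Position 9: "c" => no
  Position 10: "a" => no
  Position 11: "c" => no
  Position 12: "a" => no
Total occurrences: 5

5


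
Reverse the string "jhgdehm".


Input: jhgdehm
Reading characters right to left:
  Position 6: 'm'
  Position 5: 'h'
  Position 4: 'e'
  Position 3: 'd'
  Position 2: 'g'
  Position 1: 'h'
  Position 0: 'j'
Reversed: mhedghj

mhedghj


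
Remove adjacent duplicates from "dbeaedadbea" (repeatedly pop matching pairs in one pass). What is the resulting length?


Input: dbeaedadbea
Stack-based adjacent duplicate removal:
  Read 'd': push. Stack: d
  Read 'b': push. Stack: db
  Read 'e': push. Stack: dbe
  Read 'a': push. Stack: dbea
  Read 'e': push. Stack: dbeae
  Read 'd': push. Stack: dbeaed
  Read 'a': push. Stack: dbeaeda
  Read 'd': push. Stack: dbeaedad
  Read 'b': push. Stack: dbeaedadb
  Read 'e': push. Stack: dbeaedadbe
  Read 'a': push. Stack: dbeaedadbea
Final stack: "dbeaedadbea" (length 11)

11


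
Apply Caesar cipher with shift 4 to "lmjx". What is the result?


Caesar cipher: shift "lmjx" by 4
  'l' (pos 11) + 4 = pos 15 = 'p'
  'm' (pos 12) + 4 = pos 16 = 'q'
  'j' (pos 9) + 4 = pos 13 = 'n'
  'x' (pos 23) + 4 = pos 1 = 'b'
Result: pqnb

pqnb


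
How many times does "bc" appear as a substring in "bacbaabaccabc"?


Searching for "bc" in "bacbaabaccabc"
Scanning each position:
  Position 0: "ba" => no
  Position 1: "ac" => no
  Position 2: "cb" => no
  Position 3: "ba" => no
  Position 4: "aa" => no
  Position 5: "ab" => no
  Position 6: "ba" => no
  Position 7: "ac" => no
  Position 8: "cc" => no
  Position 9: "ca" => no
  Position 10: "ab" => no
  Position 11: "bc" => MATCH
Total occurrences: 1

1


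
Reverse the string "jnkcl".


Input: jnkcl
Reading characters right to left:
  Position 4: 'l'
  Position 3: 'c'
  Position 2: 'k'
  Position 1: 'n'
  Position 0: 'j'
Reversed: lcknj

lcknj


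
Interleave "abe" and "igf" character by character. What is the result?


Interleaving "abe" and "igf":
  Position 0: 'a' from first, 'i' from second => "ai"
  Position 1: 'b' from first, 'g' from second => "bg"
  Position 2: 'e' from first, 'f' from second => "ef"
Result: aibgef

aibgef


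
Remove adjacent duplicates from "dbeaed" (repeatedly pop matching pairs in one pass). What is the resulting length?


Input: dbeaed
Stack-based adjacent duplicate removal:
  Read 'd': push. Stack: d
  Read 'b': push. Stack: db
  Read 'e': push. Stack: dbe
  Read 'a': push. Stack: dbea
  Read 'e': push. Stack: dbeae
  Read 'd': push. Stack: dbeaed
Final stack: "dbeaed" (length 6)

6


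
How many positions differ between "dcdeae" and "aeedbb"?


Comparing "dcdeae" and "aeedbb" position by position:
  Position 0: 'd' vs 'a' => DIFFER
  Position 1: 'c' vs 'e' => DIFFER
  Position 2: 'd' vs 'e' => DIFFER
  Position 3: 'e' vs 'd' => DIFFER
  Position 4: 'a' vs 'b' => DIFFER
  Position 5: 'e' vs 'b' => DIFFER
Positions that differ: 6

6


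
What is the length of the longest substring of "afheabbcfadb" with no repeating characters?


Input: "afheabbcfadb"
Sliding window (track last position of each char):
  Position 0 ('a'): window [0,0] length 1 -- new best
  Position 1 ('f'): window [0,1] length 2 -- new best
  Position 2 ('h'): window [0,2] length 3 -- new best
  Position 3 ('e'): window [0,3] length 4 -- new best
  Position 4 ('a'): repeat (last at 0), move window start to 1
  Position 4 ('a'): window [1,4] length 4
  Position 5 ('b'): window [1,5] length 5 -- new best
  Position 6 ('b'): repeat (last at 5), move window start to 6
  Position 6 ('b'): window [6,6] length 1
  Position 7 ('c'): window [6,7] length 2
  Position 8 ('f'): window [6,8] length 3
  Position 9 ('a'): window [6,9] length 4
  Position 10 ('d'): window [6,10] length 5
  Position 11 ('b'): repeat (last at 6), move window start to 7
  Position 11 ('b'): window [7,11] length 5
Longest substring with no repeats: "fheab" with length 5

5


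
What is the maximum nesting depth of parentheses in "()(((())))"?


Input: "()(((())))"
Tracking depth:
  Position 0 '(': depth becomes 1
  Position 1 ')': depth becomes 0
  Position 2 '(': depth becomes 1
  Position 3 '(': depth becomes 2
  Position 4 '(': depth becomes 3
  Position 5 '(': depth becomes 4
  Position 6 ')': depth becomes 3
  Position 7 ')': depth becomes 2
  Position 8 ')': depth becomes 1
  Position 9 ')': depth becomes 0
Maximum depth reached: 4

4


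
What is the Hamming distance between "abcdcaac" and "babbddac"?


Comparing "abcdcaac" and "babbddac" position by position:
  Position 0: 'a' vs 'b' => differ
  Position 1: 'b' vs 'a' => differ
  Position 2: 'c' vs 'b' => differ
  Position 3: 'd' vs 'b' => differ
  Position 4: 'c' vs 'd' => differ
  Position 5: 'a' vs 'd' => differ
  Position 6: 'a' vs 'a' => same
  Position 7: 'c' vs 'c' => same
Total differences (Hamming distance): 6

6


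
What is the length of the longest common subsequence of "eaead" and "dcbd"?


LCS of "eaead" and "dcbd"
DP table:
           d    c    b    d
      0    0    0    0    0
  e   0    0    0    0    0
  a   0    0    0    0    0
  e   0    0    0    0    0
  a   0    0    0    0    0
  d   0    1    1    1    1
LCS length = dp[5][4] = 1

1


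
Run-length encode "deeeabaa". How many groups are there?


Input: deeeabaa
Scanning for consecutive runs:
  Group 1: 'd' x 1 (positions 0-0)
  Group 2: 'e' x 3 (positions 1-3)
  Group 3: 'a' x 1 (positions 4-4)
  Group 4: 'b' x 1 (positions 5-5)
  Group 5: 'a' x 2 (positions 6-7)
Total groups: 5

5


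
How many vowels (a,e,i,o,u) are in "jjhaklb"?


Input: jjhaklb
Checking each character:
  'j' at position 0: consonant
  'j' at position 1: consonant
  'h' at position 2: consonant
  'a' at position 3: vowel (running total: 1)
  'k' at position 4: consonant
  'l' at position 5: consonant
  'b' at position 6: consonant
Total vowels: 1

1


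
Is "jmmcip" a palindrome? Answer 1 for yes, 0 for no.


Input: jmmcip
Reversed: picmmj
  Compare pos 0 ('j') with pos 5 ('p'): MISMATCH
  Compare pos 1 ('m') with pos 4 ('i'): MISMATCH
  Compare pos 2 ('m') with pos 3 ('c'): MISMATCH
Result: not a palindrome

0


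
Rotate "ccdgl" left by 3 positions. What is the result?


Input: "ccdgl", rotate left by 3
First 3 characters: "ccd"
Remaining characters: "gl"
Concatenate remaining + first: "gl" + "ccd" = "glccd"

glccd


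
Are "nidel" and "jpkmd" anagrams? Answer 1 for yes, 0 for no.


Strings: "nidel", "jpkmd"
Sorted first:  deiln
Sorted second: djkmp
Differ at position 1: 'e' vs 'j' => not anagrams

0


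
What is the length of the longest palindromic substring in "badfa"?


Input: "badfa"
Checking substrings for palindromes:
  No multi-char palindromic substrings found
Longest palindromic substring: "b" with length 1

1


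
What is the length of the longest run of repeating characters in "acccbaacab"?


Input: "acccbaacab"
Scanning for longest run:
  Position 1 ('c'): new char, reset run to 1
  Position 2 ('c'): continues run of 'c', length=2
  Position 3 ('c'): continues run of 'c', length=3
  Position 4 ('b'): new char, reset run to 1
  Position 5 ('a'): new char, reset run to 1
  Position 6 ('a'): continues run of 'a', length=2
  Position 7 ('c'): new char, reset run to 1
  Position 8 ('a'): new char, reset run to 1
  Position 9 ('b'): new char, reset run to 1
Longest run: 'c' with length 3

3


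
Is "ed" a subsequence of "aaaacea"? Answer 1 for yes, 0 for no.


Check if "ed" is a subsequence of "aaaacea"
Greedy scan:
  Position 0 ('a'): no match needed
  Position 1 ('a'): no match needed
  Position 2 ('a'): no match needed
  Position 3 ('a'): no match needed
  Position 4 ('c'): no match needed
  Position 5 ('e'): matches sub[0] = 'e'
  Position 6 ('a'): no match needed
Only matched 1/2 characters => not a subsequence

0


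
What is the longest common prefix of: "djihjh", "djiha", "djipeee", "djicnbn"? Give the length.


Words: djihjh, djiha, djipeee, djicnbn
  Position 0: all 'd' => match
  Position 1: all 'j' => match
  Position 2: all 'i' => match
  Position 3: ('h', 'h', 'p', 'c') => mismatch, stop
LCP = "dji" (length 3)

3


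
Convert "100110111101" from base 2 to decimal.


Input: "100110111101" in base 2
Positional expansion:
  Digit '1' (value 1) x 2^11 = 2048
  Digit '0' (value 0) x 2^10 = 0
  Digit '0' (value 0) x 2^9 = 0
  Digit '1' (value 1) x 2^8 = 256
  Digit '1' (value 1) x 2^7 = 128
  Digit '0' (value 0) x 2^6 = 0
  Digit '1' (value 1) x 2^5 = 32
  Digit '1' (value 1) x 2^4 = 16
  Digit '1' (value 1) x 2^3 = 8
  Digit '1' (value 1) x 2^2 = 4
  Digit '0' (value 0) x 2^1 = 0
  Digit '1' (value 1) x 2^0 = 1
Sum = 2493

2493


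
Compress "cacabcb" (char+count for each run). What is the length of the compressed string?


Input: cacabcb
Runs:
  'c' x 1 => "c1"
  'a' x 1 => "a1"
  'c' x 1 => "c1"
  'a' x 1 => "a1"
  'b' x 1 => "b1"
  'c' x 1 => "c1"
  'b' x 1 => "b1"
Compressed: "c1a1c1a1b1c1b1"
Compressed length: 14

14


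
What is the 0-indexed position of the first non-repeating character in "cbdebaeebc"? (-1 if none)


Input: cbdebaeebc
Character frequencies:
  'a': 1
  'b': 3
  'c': 2
  'd': 1
  'e': 3
Scanning left to right for freq == 1:
  Position 0 ('c'): freq=2, skip
  Position 1 ('b'): freq=3, skip
  Position 2 ('d'): unique! => answer = 2

2


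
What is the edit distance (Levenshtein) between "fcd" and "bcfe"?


Computing edit distance: "fcd" -> "bcfe"
DP table:
           b    c    f    e
      0    1    2    3    4
  f   1    1    2    2    3
  c   2    2    1    2    3
  d   3    3    2    2    3
Edit distance = dp[3][4] = 3

3


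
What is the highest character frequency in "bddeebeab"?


Input: bddeebeab
Character counts:
  'a': 1
  'b': 3
  'd': 2
  'e': 3
Maximum frequency: 3

3


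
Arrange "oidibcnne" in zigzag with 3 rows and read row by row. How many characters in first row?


Zigzag "oidibcnne" into 3 rows:
Placing characters:
  'o' => row 0
  'i' => row 1
  'd' => row 2
  'i' => row 1
  'b' => row 0
  'c' => row 1
  'n' => row 2
  'n' => row 1
  'e' => row 0
Rows:
  Row 0: "obe"
  Row 1: "iicn"
  Row 2: "dn"
First row length: 3

3


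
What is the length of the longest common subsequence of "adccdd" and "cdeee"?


LCS of "adccdd" and "cdeee"
DP table:
           c    d    e    e    e
      0    0    0    0    0    0
  a   0    0    0    0    0    0
  d   0    0    1    1    1    1
  c   0    1    1    1    1    1
  c   0    1    1    1    1    1
  d   0    1    2    2    2    2
  d   0    1    2    2    2    2
LCS length = dp[6][5] = 2

2


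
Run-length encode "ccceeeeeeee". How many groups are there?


Input: ccceeeeeeee
Scanning for consecutive runs:
  Group 1: 'c' x 3 (positions 0-2)
  Group 2: 'e' x 8 (positions 3-10)
Total groups: 2

2


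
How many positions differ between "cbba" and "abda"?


Comparing "cbba" and "abda" position by position:
  Position 0: 'c' vs 'a' => DIFFER
  Position 1: 'b' vs 'b' => same
  Position 2: 'b' vs 'd' => DIFFER
  Position 3: 'a' vs 'a' => same
Positions that differ: 2

2


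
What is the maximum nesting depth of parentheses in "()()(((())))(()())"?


Input: "()()(((())))(()())"
Tracking depth:
  Position 0 '(': depth becomes 1
  Position 1 ')': depth becomes 0
  Position 2 '(': depth becomes 1
  Position 3 ')': depth becomes 0
  Position 4 '(': depth becomes 1
  Position 5 '(': depth becomes 2
  Position 6 '(': depth becomes 3
  Position 7 '(': depth becomes 4
  Position 8 ')': depth becomes 3
  Position 9 ')': depth becomes 2
  Position 10 ')': depth becomes 1
  Position 11 ')': depth becomes 0
  Position 12 '(': depth becomes 1
  Position 13 '(': depth becomes 2
  Position 14 ')': depth becomes 1
  Position 15 '(': depth becomes 2
  Position 16 ')': depth becomes 1
  Position 17 ')': depth becomes 0
Maximum depth reached: 4

4


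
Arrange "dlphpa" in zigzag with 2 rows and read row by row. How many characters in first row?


Zigzag "dlphpa" into 2 rows:
Placing characters:
  'd' => row 0
  'l' => row 1
  'p' => row 0
  'h' => row 1
  'p' => row 0
  'a' => row 1
Rows:
  Row 0: "dpp"
  Row 1: "lha"
First row length: 3

3


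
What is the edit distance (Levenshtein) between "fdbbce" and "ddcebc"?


Computing edit distance: "fdbbce" -> "ddcebc"
DP table:
           d    d    c    e    b    c
      0    1    2    3    4    5    6
  f   1    1    2    3    4    5    6
  d   2    1    1    2    3    4    5
  b   3    2    2    2    3    3    4
  b   4    3    3    3    3    3    4
  c   5    4    4    3    4    4    3
  e   6    5    5    4    3    4    4
Edit distance = dp[6][6] = 4

4


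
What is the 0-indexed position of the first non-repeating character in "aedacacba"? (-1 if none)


Input: aedacacba
Character frequencies:
  'a': 4
  'b': 1
  'c': 2
  'd': 1
  'e': 1
Scanning left to right for freq == 1:
  Position 0 ('a'): freq=4, skip
  Position 1 ('e'): unique! => answer = 1

1


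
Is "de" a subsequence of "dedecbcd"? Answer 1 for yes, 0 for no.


Check if "de" is a subsequence of "dedecbcd"
Greedy scan:
  Position 0 ('d'): matches sub[0] = 'd'
  Position 1 ('e'): matches sub[1] = 'e'
  Position 2 ('d'): no match needed
  Position 3 ('e'): no match needed
  Position 4 ('c'): no match needed
  Position 5 ('b'): no match needed
  Position 6 ('c'): no match needed
  Position 7 ('d'): no match needed
All 2 characters matched => is a subsequence

1


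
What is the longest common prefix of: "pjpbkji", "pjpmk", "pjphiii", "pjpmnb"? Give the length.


Words: pjpbkji, pjpmk, pjphiii, pjpmnb
  Position 0: all 'p' => match
  Position 1: all 'j' => match
  Position 2: all 'p' => match
  Position 3: ('b', 'm', 'h', 'm') => mismatch, stop
LCP = "pjp" (length 3)

3


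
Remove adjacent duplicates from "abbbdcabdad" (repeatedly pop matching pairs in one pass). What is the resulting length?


Input: abbbdcabdad
Stack-based adjacent duplicate removal:
  Read 'a': push. Stack: a
  Read 'b': push. Stack: ab
  Read 'b': matches stack top 'b' => pop. Stack: a
  Read 'b': push. Stack: ab
  Read 'd': push. Stack: abd
  Read 'c': push. Stack: abdc
  Read 'a': push. Stack: abdca
  Read 'b': push. Stack: abdcab
  Read 'd': push. Stack: abdcabd
  Read 'a': push. Stack: abdcabda
  Read 'd': push. Stack: abdcabdad
Final stack: "abdcabdad" (length 9)

9


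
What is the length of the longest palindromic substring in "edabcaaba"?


Input: "edabcaaba"
Checking substrings for palindromes:
  [6:9] "aba" (len 3) => palindrome
  [5:7] "aa" (len 2) => palindrome
Longest palindromic substring: "aba" with length 3

3


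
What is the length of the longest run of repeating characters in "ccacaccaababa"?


Input: "ccacaccaababa"
Scanning for longest run:
  Position 1 ('c'): continues run of 'c', length=2
  Position 2 ('a'): new char, reset run to 1
  Position 3 ('c'): new char, reset run to 1
  Position 4 ('a'): new char, reset run to 1
  Position 5 ('c'): new char, reset run to 1
  Position 6 ('c'): continues run of 'c', length=2
  Position 7 ('a'): new char, reset run to 1
  Position 8 ('a'): continues run of 'a', length=2
  Position 9 ('b'): new char, reset run to 1
  Position 10 ('a'): new char, reset run to 1
  Position 11 ('b'): new char, reset run to 1
  Position 12 ('a'): new char, reset run to 1
Longest run: 'c' with length 2

2


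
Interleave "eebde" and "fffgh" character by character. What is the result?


Interleaving "eebde" and "fffgh":
  Position 0: 'e' from first, 'f' from second => "ef"
  Position 1: 'e' from first, 'f' from second => "ef"
  Position 2: 'b' from first, 'f' from second => "bf"
  Position 3: 'd' from first, 'g' from second => "dg"
  Position 4: 'e' from first, 'h' from second => "eh"
Result: efefbfdgeh

efefbfdgeh


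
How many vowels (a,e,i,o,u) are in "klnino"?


Input: klnino
Checking each character:
  'k' at position 0: consonant
  'l' at position 1: consonant
  'n' at position 2: consonant
  'i' at position 3: vowel (running total: 1)
  'n' at position 4: consonant
  'o' at position 5: vowel (running total: 2)
Total vowels: 2

2


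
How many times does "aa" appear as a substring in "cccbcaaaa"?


Searching for "aa" in "cccbcaaaa"
Scanning each position:
  Position 0: "cc" => no
  Position 1: "cc" => no
  Position 2: "cb" => no
  Position 3: "bc" => no
  Position 4: "ca" => no
  Position 5: "aa" => MATCH
  Position 6: "aa" => MATCH
  Position 7: "aa" => MATCH
Total occurrences: 3

3


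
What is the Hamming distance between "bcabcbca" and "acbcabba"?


Comparing "bcabcbca" and "acbcabba" position by position:
  Position 0: 'b' vs 'a' => differ
  Position 1: 'c' vs 'c' => same
  Position 2: 'a' vs 'b' => differ
  Position 3: 'b' vs 'c' => differ
  Position 4: 'c' vs 'a' => differ
  Position 5: 'b' vs 'b' => same
  Position 6: 'c' vs 'b' => differ
  Position 7: 'a' vs 'a' => same
Total differences (Hamming distance): 5

5


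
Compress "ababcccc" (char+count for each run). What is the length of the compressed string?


Input: ababcccc
Runs:
  'a' x 1 => "a1"
  'b' x 1 => "b1"
  'a' x 1 => "a1"
  'b' x 1 => "b1"
  'c' x 4 => "c4"
Compressed: "a1b1a1b1c4"
Compressed length: 10

10


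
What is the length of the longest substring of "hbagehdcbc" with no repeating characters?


Input: "hbagehdcbc"
Sliding window (track last position of each char):
  Position 0 ('h'): window [0,0] length 1 -- new best
  Position 1 ('b'): window [0,1] length 2 -- new best
  Position 2 ('a'): window [0,2] length 3 -- new best
  Position 3 ('g'): window [0,3] length 4 -- new best
  Position 4 ('e'): window [0,4] length 5 -- new best
  Position 5 ('h'): repeat (last at 0), move window start to 1
  Position 5 ('h'): window [1,5] length 5
  Position 6 ('d'): window [1,6] length 6 -- new best
  Position 7 ('c'): window [1,7] length 7 -- new best
  Position 8 ('b'): repeat (last at 1), move window start to 2
  Position 8 ('b'): window [2,8] length 7
  Position 9 ('c'): repeat (last at 7), move window start to 8
  Position 9 ('c'): window [8,9] length 2
Longest substring with no repeats: "bagehdc" with length 7

7


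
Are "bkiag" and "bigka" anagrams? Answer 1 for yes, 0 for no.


Strings: "bkiag", "bigka"
Sorted first:  abgik
Sorted second: abgik
Sorted forms match => anagrams

1


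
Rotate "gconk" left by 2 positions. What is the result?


Input: "gconk", rotate left by 2
First 2 characters: "gc"
Remaining characters: "onk"
Concatenate remaining + first: "onk" + "gc" = "onkgc"

onkgc


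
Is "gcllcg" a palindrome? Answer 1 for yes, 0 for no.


Input: gcllcg
Reversed: gcllcg
  Compare pos 0 ('g') with pos 5 ('g'): match
  Compare pos 1 ('c') with pos 4 ('c'): match
  Compare pos 2 ('l') with pos 3 ('l'): match
Result: palindrome

1


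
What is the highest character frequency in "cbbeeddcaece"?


Input: cbbeeddcaece
Character counts:
  'a': 1
  'b': 2
  'c': 3
  'd': 2
  'e': 4
Maximum frequency: 4

4


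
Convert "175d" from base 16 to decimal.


Input: "175d" in base 16
Positional expansion:
  Digit '1' (value 1) x 16^3 = 4096
  Digit '7' (value 7) x 16^2 = 1792
  Digit '5' (value 5) x 16^1 = 80
  Digit 'd' (value 13) x 16^0 = 13
Sum = 5981

5981


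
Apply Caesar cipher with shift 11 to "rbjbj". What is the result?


Caesar cipher: shift "rbjbj" by 11
  'r' (pos 17) + 11 = pos 2 = 'c'
  'b' (pos 1) + 11 = pos 12 = 'm'
  'j' (pos 9) + 11 = pos 20 = 'u'
  'b' (pos 1) + 11 = pos 12 = 'm'
  'j' (pos 9) + 11 = pos 20 = 'u'
Result: cmumu

cmumu


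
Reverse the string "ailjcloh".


Input: ailjcloh
Reading characters right to left:
  Position 7: 'h'
  Position 6: 'o'
  Position 5: 'l'
  Position 4: 'c'
  Position 3: 'j'
  Position 2: 'l'
  Position 1: 'i'
  Position 0: 'a'
Reversed: holcjlia

holcjlia


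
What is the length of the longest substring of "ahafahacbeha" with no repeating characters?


Input: "ahafahacbeha"
Sliding window (track last position of each char):
  Position 0 ('a'): window [0,0] length 1 -- new best
  Position 1 ('h'): window [0,1] length 2 -- new best
  Position 2 ('a'): repeat (last at 0), move window start to 1
  Position 2 ('a'): window [1,2] length 2
  Position 3 ('f'): window [1,3] length 3 -- new best
  Position 4 ('a'): repeat (last at 2), move window start to 3
  Position 4 ('a'): window [3,4] length 2
  Position 5 ('h'): window [3,5] length 3
  Position 6 ('a'): repeat (last at 4), move window start to 5
  Position 6 ('a'): window [5,6] length 2
  Position 7 ('c'): window [5,7] length 3
  Position 8 ('b'): window [5,8] length 4 -- new best
  Position 9 ('e'): window [5,9] length 5 -- new best
  Position 10 ('h'): repeat (last at 5), move window start to 6
  Position 10 ('h'): window [6,10] length 5
  Position 11 ('a'): repeat (last at 6), move window start to 7
  Position 11 ('a'): window [7,11] length 5
Longest substring with no repeats: "hacbe" with length 5

5


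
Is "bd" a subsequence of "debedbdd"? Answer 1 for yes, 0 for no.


Check if "bd" is a subsequence of "debedbdd"
Greedy scan:
  Position 0 ('d'): no match needed
  Position 1 ('e'): no match needed
  Position 2 ('b'): matches sub[0] = 'b'
  Position 3 ('e'): no match needed
  Position 4 ('d'): matches sub[1] = 'd'
  Position 5 ('b'): no match needed
  Position 6 ('d'): no match needed
  Position 7 ('d'): no match needed
All 2 characters matched => is a subsequence

1


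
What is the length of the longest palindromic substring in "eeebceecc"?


Input: "eeebceecc"
Checking substrings for palindromes:
  [4:8] "ceec" (len 4) => palindrome
  [0:3] "eee" (len 3) => palindrome
  [0:2] "ee" (len 2) => palindrome
  [1:3] "ee" (len 2) => palindrome
  [5:7] "ee" (len 2) => palindrome
  [7:9] "cc" (len 2) => palindrome
Longest palindromic substring: "ceec" with length 4

4


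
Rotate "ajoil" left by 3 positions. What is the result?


Input: "ajoil", rotate left by 3
First 3 characters: "ajo"
Remaining characters: "il"
Concatenate remaining + first: "il" + "ajo" = "ilajo"

ilajo


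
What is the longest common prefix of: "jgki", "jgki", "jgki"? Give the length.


Words: jgki, jgki, jgki
  Position 0: all 'j' => match
  Position 1: all 'g' => match
  Position 2: all 'k' => match
  Position 3: all 'i' => match
LCP = "jgki" (length 4)

4


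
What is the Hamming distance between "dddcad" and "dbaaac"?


Comparing "dddcad" and "dbaaac" position by position:
  Position 0: 'd' vs 'd' => same
  Position 1: 'd' vs 'b' => differ
  Position 2: 'd' vs 'a' => differ
  Position 3: 'c' vs 'a' => differ
  Position 4: 'a' vs 'a' => same
  Position 5: 'd' vs 'c' => differ
Total differences (Hamming distance): 4

4


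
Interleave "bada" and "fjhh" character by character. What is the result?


Interleaving "bada" and "fjhh":
  Position 0: 'b' from first, 'f' from second => "bf"
  Position 1: 'a' from first, 'j' from second => "aj"
  Position 2: 'd' from first, 'h' from second => "dh"
  Position 3: 'a' from first, 'h' from second => "ah"
Result: bfajdhah

bfajdhah


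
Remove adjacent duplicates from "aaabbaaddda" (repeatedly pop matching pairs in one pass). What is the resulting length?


Input: aaabbaaddda
Stack-based adjacent duplicate removal:
  Read 'a': push. Stack: a
  Read 'a': matches stack top 'a' => pop. Stack: (empty)
  Read 'a': push. Stack: a
  Read 'b': push. Stack: ab
  Read 'b': matches stack top 'b' => pop. Stack: a
  Read 'a': matches stack top 'a' => pop. Stack: (empty)
  Read 'a': push. Stack: a
  Read 'd': push. Stack: ad
  Read 'd': matches stack top 'd' => pop. Stack: a
  Read 'd': push. Stack: ad
  Read 'a': push. Stack: ada
Final stack: "ada" (length 3)

3


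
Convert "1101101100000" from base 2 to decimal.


Input: "1101101100000" in base 2
Positional expansion:
  Digit '1' (value 1) x 2^12 = 4096
  Digit '1' (value 1) x 2^11 = 2048
  Digit '0' (value 0) x 2^10 = 0
  Digit '1' (value 1) x 2^9 = 512
  Digit '1' (value 1) x 2^8 = 256
  Digit '0' (value 0) x 2^7 = 0
  Digit '1' (value 1) x 2^6 = 64
  Digit '1' (value 1) x 2^5 = 32
  Digit '0' (value 0) x 2^4 = 0
  Digit '0' (value 0) x 2^3 = 0
  Digit '0' (value 0) x 2^2 = 0
  Digit '0' (value 0) x 2^1 = 0
  Digit '0' (value 0) x 2^0 = 0
Sum = 7008

7008


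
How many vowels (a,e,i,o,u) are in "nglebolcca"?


Input: nglebolcca
Checking each character:
  'n' at position 0: consonant
  'g' at position 1: consonant
  'l' at position 2: consonant
  'e' at position 3: vowel (running total: 1)
  'b' at position 4: consonant
  'o' at position 5: vowel (running total: 2)
  'l' at position 6: consonant
  'c' at position 7: consonant
  'c' at position 8: consonant
  'a' at position 9: vowel (running total: 3)
Total vowels: 3

3


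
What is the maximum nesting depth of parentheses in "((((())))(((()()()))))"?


Input: "((((())))(((()()()))))"
Tracking depth:
  Position 0 '(': depth becomes 1
  Position 1 '(': depth becomes 2
  Position 2 '(': depth becomes 3
  Position 3 '(': depth becomes 4
  Position 4 '(': depth becomes 5
  Position 5 ')': depth becomes 4
  Position 6 ')': depth becomes 3
  Position 7 ')': depth becomes 2
  Position 8 ')': depth becomes 1
  Position 9 '(': depth becomes 2
  Position 10 '(': depth becomes 3
  Position 11 '(': depth becomes 4
  Position 12 '(': depth becomes 5
  Position 13 ')': depth becomes 4
  Position 14 '(': depth becomes 5
  Position 15 ')': depth becomes 4
  Position 16 '(': depth becomes 5
  Position 17 ')': depth becomes 4
  Position 18 ')': depth becomes 3
  Position 19 ')': depth becomes 2
  Position 20 ')': depth becomes 1
  Position 21 ')': depth becomes 0
Maximum depth reached: 5

5


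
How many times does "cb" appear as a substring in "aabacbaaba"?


Searching for "cb" in "aabacbaaba"
Scanning each position:
  Position 0: "aa" => no
  Position 1: "ab" => no
  Position 2: "ba" => no
  Position 3: "ac" => no
  Position 4: "cb" => MATCH
  Position 5: "ba" => no
  Position 6: "aa" => no
  Position 7: "ab" => no
  Position 8: "ba" => no
Total occurrences: 1

1


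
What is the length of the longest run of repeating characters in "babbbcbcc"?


Input: "babbbcbcc"
Scanning for longest run:
  Position 1 ('a'): new char, reset run to 1
  Position 2 ('b'): new char, reset run to 1
  Position 3 ('b'): continues run of 'b', length=2
  Position 4 ('b'): continues run of 'b', length=3
  Position 5 ('c'): new char, reset run to 1
  Position 6 ('b'): new char, reset run to 1
  Position 7 ('c'): new char, reset run to 1
  Position 8 ('c'): continues run of 'c', length=2
Longest run: 'b' with length 3

3


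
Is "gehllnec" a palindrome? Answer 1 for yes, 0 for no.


Input: gehllnec
Reversed: cenllheg
  Compare pos 0 ('g') with pos 7 ('c'): MISMATCH
  Compare pos 1 ('e') with pos 6 ('e'): match
  Compare pos 2 ('h') with pos 5 ('n'): MISMATCH
  Compare pos 3 ('l') with pos 4 ('l'): match
Result: not a palindrome

0


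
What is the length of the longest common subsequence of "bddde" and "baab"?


LCS of "bddde" and "baab"
DP table:
           b    a    a    b
      0    0    0    0    0
  b   0    1    1    1    1
  d   0    1    1    1    1
  d   0    1    1    1    1
  d   0    1    1    1    1
  e   0    1    1    1    1
LCS length = dp[5][4] = 1

1


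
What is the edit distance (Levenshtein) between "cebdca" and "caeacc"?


Computing edit distance: "cebdca" -> "caeacc"
DP table:
           c    a    e    a    c    c
      0    1    2    3    4    5    6
  c   1    0    1    2    3    4    5
  e   2    1    1    1    2    3    4
  b   3    2    2    2    2    3    4
  d   4    3    3    3    3    3    4
  c   5    4    4    4    4    3    3
  a   6    5    4    5    4    4    4
Edit distance = dp[6][6] = 4

4


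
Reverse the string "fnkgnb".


Input: fnkgnb
Reading characters right to left:
  Position 5: 'b'
  Position 4: 'n'
  Position 3: 'g'
  Position 2: 'k'
  Position 1: 'n'
  Position 0: 'f'
Reversed: bngknf

bngknf


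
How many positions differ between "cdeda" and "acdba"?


Comparing "cdeda" and "acdba" position by position:
  Position 0: 'c' vs 'a' => DIFFER
  Position 1: 'd' vs 'c' => DIFFER
  Position 2: 'e' vs 'd' => DIFFER
  Position 3: 'd' vs 'b' => DIFFER
  Position 4: 'a' vs 'a' => same
Positions that differ: 4

4


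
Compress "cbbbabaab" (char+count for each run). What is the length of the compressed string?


Input: cbbbabaab
Runs:
  'c' x 1 => "c1"
  'b' x 3 => "b3"
  'a' x 1 => "a1"
  'b' x 1 => "b1"
  'a' x 2 => "a2"
  'b' x 1 => "b1"
Compressed: "c1b3a1b1a2b1"
Compressed length: 12

12


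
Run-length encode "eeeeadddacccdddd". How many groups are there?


Input: eeeeadddacccdddd
Scanning for consecutive runs:
  Group 1: 'e' x 4 (positions 0-3)
  Group 2: 'a' x 1 (positions 4-4)
  Group 3: 'd' x 3 (positions 5-7)
  Group 4: 'a' x 1 (positions 8-8)
  Group 5: 'c' x 3 (positions 9-11)
  Group 6: 'd' x 4 (positions 12-15)
Total groups: 6

6
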